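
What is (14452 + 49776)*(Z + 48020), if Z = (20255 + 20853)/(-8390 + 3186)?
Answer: 4011921285404/1301 ≈ 3.0837e+9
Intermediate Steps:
Z = -10277/1301 (Z = 41108/(-5204) = 41108*(-1/5204) = -10277/1301 ≈ -7.8993)
(14452 + 49776)*(Z + 48020) = (14452 + 49776)*(-10277/1301 + 48020) = 64228*(62463743/1301) = 4011921285404/1301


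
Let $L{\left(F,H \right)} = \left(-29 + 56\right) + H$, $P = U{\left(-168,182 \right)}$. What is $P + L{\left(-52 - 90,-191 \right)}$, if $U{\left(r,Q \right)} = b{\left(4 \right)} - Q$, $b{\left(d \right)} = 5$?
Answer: $-341$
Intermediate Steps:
$U{\left(r,Q \right)} = 5 - Q$
$P = -177$ ($P = 5 - 182 = -177$)
$L{\left(F,H \right)} = 27 + H$
$P + L{\left(-52 - 90,-191 \right)} = -177 + \left(27 - 191\right) = -177 - 164 = -341$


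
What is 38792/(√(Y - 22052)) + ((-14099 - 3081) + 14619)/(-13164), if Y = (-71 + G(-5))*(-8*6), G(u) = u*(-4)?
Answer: 2561/13164 - 1492*I*√29/29 ≈ 0.19455 - 277.06*I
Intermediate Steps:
G(u) = -4*u
Y = 2448 (Y = (-71 - 4*(-5))*(-8*6) = (-71 + 20)*(-48) = -51*(-48) = 2448)
38792/(√(Y - 22052)) + ((-14099 - 3081) + 14619)/(-13164) = 38792/(√(2448 - 22052)) + ((-14099 - 3081) + 14619)/(-13164) = 38792/(√(-19604)) + (-17180 + 14619)*(-1/13164) = 38792/((26*I*√29)) - 2561*(-1/13164) = 38792*(-I*√29/754) + 2561/13164 = -1492*I*√29/29 + 2561/13164 = 2561/13164 - 1492*I*√29/29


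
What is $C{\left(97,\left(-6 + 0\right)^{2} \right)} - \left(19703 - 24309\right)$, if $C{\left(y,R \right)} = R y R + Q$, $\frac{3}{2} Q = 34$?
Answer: $\frac{391022}{3} \approx 1.3034 \cdot 10^{5}$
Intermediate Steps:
$Q = \frac{68}{3}$ ($Q = \frac{2}{3} \cdot 34 = \frac{68}{3} \approx 22.667$)
$C{\left(y,R \right)} = \frac{68}{3} + y R^{2}$ ($C{\left(y,R \right)} = R y R + \frac{68}{3} = y R^{2} + \frac{68}{3} = \frac{68}{3} + y R^{2}$)
$C{\left(97,\left(-6 + 0\right)^{2} \right)} - \left(19703 - 24309\right) = \left(\frac{68}{3} + 97 \left(\left(-6 + 0\right)^{2}\right)^{2}\right) - \left(19703 - 24309\right) = \left(\frac{68}{3} + 97 \left(\left(-6\right)^{2}\right)^{2}\right) - \left(19703 - 24309\right) = \left(\frac{68}{3} + 97 \cdot 36^{2}\right) - -4606 = \left(\frac{68}{3} + 97 \cdot 1296\right) + 4606 = \left(\frac{68}{3} + 125712\right) + 4606 = \frac{377204}{3} + 4606 = \frac{391022}{3}$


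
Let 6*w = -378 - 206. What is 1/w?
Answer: -3/292 ≈ -0.010274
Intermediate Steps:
w = -292/3 (w = (-378 - 206)/6 = (⅙)*(-584) = -292/3 ≈ -97.333)
1/w = 1/(-292/3) = -3/292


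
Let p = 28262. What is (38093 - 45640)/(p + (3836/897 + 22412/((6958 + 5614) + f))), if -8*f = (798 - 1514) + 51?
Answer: -228455682273/855703732454 ≈ -0.26698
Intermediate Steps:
f = 665/8 (f = -((798 - 1514) + 51)/8 = -(-716 + 51)/8 = -⅛*(-665) = 665/8 ≈ 83.125)
(38093 - 45640)/(p + (3836/897 + 22412/((6958 + 5614) + f))) = (38093 - 45640)/(28262 + (3836/897 + 22412/((6958 + 5614) + 665/8))) = -7547/(28262 + (3836*(1/897) + 22412/(12572 + 665/8))) = -7547/(28262 + (3836/897 + 22412/(101241/8))) = -7547/(28262 + (3836/897 + 22412*(8/101241))) = -7547/(28262 + (3836/897 + 179296/101241)) = -7547/(28262 + 183062996/30271059) = -7547/855703732454/30271059 = -7547*30271059/855703732454 = -228455682273/855703732454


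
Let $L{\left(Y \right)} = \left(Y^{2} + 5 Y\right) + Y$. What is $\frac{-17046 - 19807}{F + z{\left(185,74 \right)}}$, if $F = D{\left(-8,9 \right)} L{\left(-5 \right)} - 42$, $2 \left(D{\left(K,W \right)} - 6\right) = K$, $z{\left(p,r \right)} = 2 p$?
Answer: $- \frac{36853}{318} \approx -115.89$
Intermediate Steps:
$D{\left(K,W \right)} = 6 + \frac{K}{2}$
$L{\left(Y \right)} = Y^{2} + 6 Y$
$F = -52$ ($F = \left(6 + \frac{1}{2} \left(-8\right)\right) \left(- 5 \left(6 - 5\right)\right) - 42 = \left(6 - 4\right) \left(\left(-5\right) 1\right) - 42 = 2 \left(-5\right) - 42 = -10 - 42 = -52$)
$\frac{-17046 - 19807}{F + z{\left(185,74 \right)}} = \frac{-17046 - 19807}{-52 + 2 \cdot 185} = - \frac{36853}{-52 + 370} = - \frac{36853}{318}$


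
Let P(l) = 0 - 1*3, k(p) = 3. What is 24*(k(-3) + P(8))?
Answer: 0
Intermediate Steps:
P(l) = -3 (P(l) = 0 - 3 = -3)
24*(k(-3) + P(8)) = 24*(3 - 3) = 24*0 = 0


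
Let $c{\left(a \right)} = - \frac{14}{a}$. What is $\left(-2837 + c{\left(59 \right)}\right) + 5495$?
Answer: $\frac{156808}{59} \approx 2657.8$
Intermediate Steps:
$\left(-2837 + c{\left(59 \right)}\right) + 5495 = \left(-2837 - \frac{14}{59}\right) + 5495 = - \frac{167397}{59} + 5495 = \frac{156808}{59}$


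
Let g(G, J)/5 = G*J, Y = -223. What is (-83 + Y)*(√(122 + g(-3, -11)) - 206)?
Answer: 63036 - 306*√287 ≈ 57852.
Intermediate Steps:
g(G, J) = 5*G*J (g(G, J) = 5*(G*J) = 5*G*J)
(-83 + Y)*(√(122 + g(-3, -11)) - 206) = (-83 - 223)*(√(122 + 5*(-3)*(-11)) - 206) = -306*(√(122 + 165) - 206) = -306*(√287 - 206) = -306*(-206 + √287) = 63036 - 306*√287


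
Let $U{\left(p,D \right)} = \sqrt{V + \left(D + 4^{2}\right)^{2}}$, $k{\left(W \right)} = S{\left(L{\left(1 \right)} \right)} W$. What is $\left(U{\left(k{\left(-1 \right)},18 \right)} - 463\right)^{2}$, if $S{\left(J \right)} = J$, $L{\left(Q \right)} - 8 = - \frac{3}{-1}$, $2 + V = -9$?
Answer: $\left(463 - \sqrt{1145}\right)^{2} \approx 1.8418 \cdot 10^{5}$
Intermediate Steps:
$V = -11$ ($V = -2 - 9 = -11$)
$L{\left(Q \right)} = 11$ ($L{\left(Q \right)} = 8 - \frac{3}{-1} = 8 - -3 = 8 + 3 = 11$)
$k{\left(W \right)} = 11 W$
$U{\left(p,D \right)} = \sqrt{-11 + \left(16 + D\right)^{2}}$ ($U{\left(p,D \right)} = \sqrt{-11 + \left(D + 4^{2}\right)^{2}} = \sqrt{-11 + \left(D + 16\right)^{2}} = \sqrt{-11 + \left(16 + D\right)^{2}}$)
$\left(U{\left(k{\left(-1 \right)},18 \right)} - 463\right)^{2} = \left(\sqrt{-11 + \left(16 + 18\right)^{2}} - 463\right)^{2} = \left(\sqrt{-11 + 34^{2}} - 463\right)^{2} = \left(\sqrt{-11 + 1156} - 463\right)^{2} = \left(\sqrt{1145} - 463\right)^{2} = \left(-463 + \sqrt{1145}\right)^{2}$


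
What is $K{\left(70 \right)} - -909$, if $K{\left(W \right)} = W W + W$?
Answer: $5879$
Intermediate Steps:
$K{\left(W \right)} = W + W^{2}$ ($K{\left(W \right)} = W^{2} + W = W + W^{2}$)
$K{\left(70 \right)} - -909 = 70 \left(1 + 70\right) - -909 = 70 \cdot 71 + 909 = 4970 + 909 = 5879$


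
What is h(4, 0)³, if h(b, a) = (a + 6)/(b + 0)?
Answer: 27/8 ≈ 3.3750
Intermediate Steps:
h(b, a) = (6 + a)/b
h(4, 0)³ = ((6 + 0)/4)³ = ((¼)*6)³ = (3/2)³ = 27/8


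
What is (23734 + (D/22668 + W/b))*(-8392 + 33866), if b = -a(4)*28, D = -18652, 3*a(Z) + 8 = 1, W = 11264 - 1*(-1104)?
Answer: 169220392098398/277683 ≈ 6.0940e+8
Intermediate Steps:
W = 12368 (W = 11264 + 1104 = 12368)
a(Z) = -7/3 (a(Z) = -8/3 + (⅓)*1 = -8/3 + ⅓ = -7/3)
b = 196/3 (b = -1*(-7/3)*28 = (7/3)*28 = 196/3 ≈ 65.333)
(23734 + (D/22668 + W/b))*(-8392 + 33866) = (23734 + (-18652/22668 + 12368/(196/3)))*(-8392 + 33866) = (23734 + (-18652*1/22668 + 12368*(3/196)))*25474 = (23734 + (-4663/5667 + 9276/49))*25474 = (23734 + 52338605/277683)*25474 = (6642866927/277683)*25474 = 169220392098398/277683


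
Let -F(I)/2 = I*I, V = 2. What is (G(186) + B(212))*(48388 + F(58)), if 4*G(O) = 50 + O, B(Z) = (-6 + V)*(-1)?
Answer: 2624580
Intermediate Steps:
B(Z) = 4 (B(Z) = (-6 + 2)*(-1) = -4*(-1) = 4)
F(I) = -2*I² (F(I) = -2*I*I = -2*I²)
G(O) = 25/2 + O/4 (G(O) = (50 + O)/4 = 25/2 + O/4)
(G(186) + B(212))*(48388 + F(58)) = ((25/2 + (¼)*186) + 4)*(48388 - 2*58²) = ((25/2 + 93/2) + 4)*(48388 - 2*3364) = (59 + 4)*(48388 - 6728) = 63*41660 = 2624580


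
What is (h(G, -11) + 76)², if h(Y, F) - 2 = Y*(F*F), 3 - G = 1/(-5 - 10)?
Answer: 45373696/225 ≈ 2.0166e+5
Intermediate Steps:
G = 46/15 (G = 3 - 1/(-5 - 10) = 3 - 1/(-15) = 3 - 1*(-1/15) = 3 + 1/15 = 46/15 ≈ 3.0667)
h(Y, F) = 2 + Y*F² (h(Y, F) = 2 + Y*(F*F) = 2 + Y*F²)
(h(G, -11) + 76)² = ((2 + (46/15)*(-11)²) + 76)² = ((2 + (46/15)*121) + 76)² = ((2 + 5566/15) + 76)² = (5596/15 + 76)² = (6736/15)² = 45373696/225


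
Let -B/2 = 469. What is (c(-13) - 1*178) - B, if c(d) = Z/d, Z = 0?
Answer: 760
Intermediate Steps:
c(d) = 0 (c(d) = 0/d = 0)
B = -938 (B = -2*469 = -938)
(c(-13) - 1*178) - B = (0 - 1*178) - 1*(-938) = (0 - 178) + 938 = -178 + 938 = 760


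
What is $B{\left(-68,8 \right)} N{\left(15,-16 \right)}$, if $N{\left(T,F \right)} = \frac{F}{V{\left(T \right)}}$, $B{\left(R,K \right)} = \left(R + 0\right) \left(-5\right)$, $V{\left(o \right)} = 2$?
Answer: $-2720$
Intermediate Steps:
$B{\left(R,K \right)} = - 5 R$ ($B{\left(R,K \right)} = R \left(-5\right) = - 5 R$)
$N{\left(T,F \right)} = \frac{F}{2}$
$B{\left(-68,8 \right)} N{\left(15,-16 \right)} = \left(-5\right) \left(-68\right) \frac{1}{2} \left(-16\right) = 340 \left(-8\right) = -2720$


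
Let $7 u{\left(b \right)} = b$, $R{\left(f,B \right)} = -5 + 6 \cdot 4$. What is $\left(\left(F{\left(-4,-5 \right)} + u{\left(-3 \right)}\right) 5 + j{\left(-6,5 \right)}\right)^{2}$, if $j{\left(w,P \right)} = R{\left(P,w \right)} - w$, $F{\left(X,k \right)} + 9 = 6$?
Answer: $\frac{3025}{49} \approx 61.735$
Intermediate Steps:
$F{\left(X,k \right)} = -3$ ($F{\left(X,k \right)} = -9 + 6 = -3$)
$R{\left(f,B \right)} = 19$ ($R{\left(f,B \right)} = -5 + 24 = 19$)
$u{\left(b \right)} = \frac{b}{7}$
$j{\left(w,P \right)} = 19 - w$
$\left(\left(F{\left(-4,-5 \right)} + u{\left(-3 \right)}\right) 5 + j{\left(-6,5 \right)}\right)^{2} = \left(\left(-3 + \frac{1}{7} \left(-3\right)\right) 5 + \left(19 - -6\right)\right)^{2} = \left(\left(-3 - \frac{3}{7}\right) 5 + \left(19 + 6\right)\right)^{2} = \left(\left(- \frac{24}{7}\right) 5 + 25\right)^{2} = \left(- \frac{120}{7} + 25\right)^{2} = \left(\frac{55}{7}\right)^{2} = \frac{3025}{49}$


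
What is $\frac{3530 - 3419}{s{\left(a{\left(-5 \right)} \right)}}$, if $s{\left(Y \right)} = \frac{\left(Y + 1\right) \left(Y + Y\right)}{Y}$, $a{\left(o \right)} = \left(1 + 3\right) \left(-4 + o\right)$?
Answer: $- \frac{111}{70} \approx -1.5857$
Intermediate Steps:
$a{\left(o \right)} = -16 + 4 o$ ($a{\left(o \right)} = 4 \left(-4 + o\right) = -16 + 4 o$)
$s{\left(Y \right)} = 2 + 2 Y$ ($s{\left(Y \right)} = \frac{\left(1 + Y\right) 2 Y}{Y} = \frac{2 Y \left(1 + Y\right)}{Y} = 2 + 2 Y$)
$\frac{3530 - 3419}{s{\left(a{\left(-5 \right)} \right)}} = \frac{3530 - 3419}{2 + 2 \left(-16 + 4 \left(-5\right)\right)} = \frac{3530 - 3419}{2 + 2 \left(-16 - 20\right)} = \frac{111}{2 + 2 \left(-36\right)} = \frac{111}{2 - 72} = \frac{111}{-70} = 111 \left(- \frac{1}{70}\right) = - \frac{111}{70}$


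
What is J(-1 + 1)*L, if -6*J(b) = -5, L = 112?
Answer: 280/3 ≈ 93.333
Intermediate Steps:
J(b) = ⅚ (J(b) = -⅙*(-5) = ⅚)
J(-1 + 1)*L = (⅚)*112 = 280/3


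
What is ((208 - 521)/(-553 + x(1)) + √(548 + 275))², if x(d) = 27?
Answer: 227802317/276676 + 313*√823/263 ≈ 857.50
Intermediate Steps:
((208 - 521)/(-553 + x(1)) + √(548 + 275))² = ((208 - 521)/(-553 + 27) + √(548 + 275))² = (-313/(-526) + √823)² = (-313*(-1/526) + √823)² = (313/526 + √823)²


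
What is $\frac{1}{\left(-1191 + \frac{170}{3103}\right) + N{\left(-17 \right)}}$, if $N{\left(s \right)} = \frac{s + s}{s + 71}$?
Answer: $- \frac{83781}{99831332} \approx -0.00083923$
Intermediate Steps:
$N{\left(s \right)} = \frac{2 s}{71 + s}$
$\frac{1}{\left(-1191 + \frac{170}{3103}\right) + N{\left(-17 \right)}} = \frac{1}{\left(-1191 + \frac{170}{3103}\right) + 2 \left(-17\right) \frac{1}{71 - 17}} = \frac{1}{\left(-1191 + 170 \cdot \frac{1}{3103}\right) + 2 \left(-17\right) \frac{1}{54}} = \frac{1}{\left(-1191 + \frac{170}{3103}\right) + 2 \left(-17\right) \frac{1}{54}} = \frac{1}{- \frac{3695503}{3103} - \frac{17}{27}} = \frac{1}{- \frac{99831332}{83781}} = - \frac{83781}{99831332}$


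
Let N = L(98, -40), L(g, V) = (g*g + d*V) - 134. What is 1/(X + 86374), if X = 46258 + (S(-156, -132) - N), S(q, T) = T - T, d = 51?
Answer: 1/125202 ≈ 7.9871e-6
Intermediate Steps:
L(g, V) = -134 + g**2 + 51*V (L(g, V) = (g*g + 51*V) - 134 = (g**2 + 51*V) - 134 = -134 + g**2 + 51*V)
S(q, T) = 0
N = 7430 (N = -134 + 98**2 + 51*(-40) = -134 + 9604 - 2040 = 7430)
X = 38828 (X = 46258 + (0 - 1*7430) = 46258 + (0 - 7430) = 46258 - 7430 = 38828)
1/(X + 86374) = 1/(38828 + 86374) = 1/125202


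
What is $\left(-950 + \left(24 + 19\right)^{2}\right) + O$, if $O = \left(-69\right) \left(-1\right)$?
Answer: $968$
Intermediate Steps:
$O = 69$
$\left(-950 + \left(24 + 19\right)^{2}\right) + O = \left(-950 + \left(24 + 19\right)^{2}\right) + 69 = \left(-950 + 43^{2}\right) + 69 = \left(-950 + 1849\right) + 69 = 899 + 69 = 968$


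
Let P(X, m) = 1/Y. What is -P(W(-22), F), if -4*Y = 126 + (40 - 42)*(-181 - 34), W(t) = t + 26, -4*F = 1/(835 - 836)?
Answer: 1/139 ≈ 0.0071942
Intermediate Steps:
F = 1/4 (F = -1/(4*(835 - 836)) = -1/4/(-1) = -1/4*(-1) = 1/4 ≈ 0.25000)
W(t) = 26 + t
Y = -139 (Y = -(126 + (40 - 42)*(-181 - 34))/4 = -(126 - 2*(-215))/4 = -(126 + 430)/4 = -1/4*556 = -139)
P(X, m) = -1/139 (P(X, m) = 1/(-139) = -1/139)
-P(W(-22), F) = -1*(-1/139) = 1/139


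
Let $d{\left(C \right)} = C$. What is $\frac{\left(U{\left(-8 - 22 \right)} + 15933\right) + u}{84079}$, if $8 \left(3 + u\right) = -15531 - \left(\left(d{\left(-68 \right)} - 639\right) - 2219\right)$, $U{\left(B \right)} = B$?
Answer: $\frac{114595}{672632} \approx 0.17037$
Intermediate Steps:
$u = - \frac{12629}{8}$ ($u = -3 + \frac{-15531 - \left(\left(-68 - 639\right) - 2219\right)}{8} = -3 + \frac{-15531 - \left(-707 - 2219\right)}{8} = -3 + \frac{-15531 - -2926}{8} = -3 + \frac{-15531 + 2926}{8} = -3 + \frac{1}{8} \left(-12605\right) = -3 - \frac{12605}{8} = - \frac{12629}{8} \approx -1578.6$)
$\frac{\left(U{\left(-8 - 22 \right)} + 15933\right) + u}{84079} = \frac{\left(\left(-8 - 22\right) + 15933\right) - \frac{12629}{8}}{84079} = \left(\left(-30 + 15933\right) - \frac{12629}{8}\right) \frac{1}{84079} = \left(15903 - \frac{12629}{8}\right) \frac{1}{84079} = \frac{114595}{8} \cdot \frac{1}{84079} = \frac{114595}{672632}$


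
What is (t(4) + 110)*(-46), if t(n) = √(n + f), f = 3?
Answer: -5060 - 46*√7 ≈ -5181.7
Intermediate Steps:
t(n) = √(3 + n) (t(n) = √(n + 3) = √(3 + n))
(t(4) + 110)*(-46) = (√(3 + 4) + 110)*(-46) = (√7 + 110)*(-46) = (110 + √7)*(-46) = -5060 - 46*√7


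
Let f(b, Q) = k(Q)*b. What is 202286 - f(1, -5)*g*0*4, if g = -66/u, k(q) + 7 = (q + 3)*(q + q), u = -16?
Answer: 202286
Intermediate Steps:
k(q) = -7 + 2*q*(3 + q) (k(q) = -7 + (q + 3)*(q + q) = -7 + (3 + q)*(2*q) = -7 + 2*q*(3 + q))
f(b, Q) = b*(-7 + 2*Q² + 6*Q) (f(b, Q) = (-7 + 2*Q² + 6*Q)*b = b*(-7 + 2*Q² + 6*Q))
g = 33/8 (g = -66/(-16) = -66*(-1/16) = 33/8 ≈ 4.1250)
202286 - f(1, -5)*g*0*4 = 202286 - (1*(-7 + 2*(-5)² + 6*(-5)))*(33/8)*0*4 = 202286 - (1*(-7 + 2*25 - 30))*(33/8)*0 = 202286 - (1*(-7 + 50 - 30))*(33/8)*0 = 202286 - (1*13)*(33/8)*0 = 202286 - 13*(33/8)*0 = 202286 - 429*0/8 = 202286 - 1*0 = 202286 + 0 = 202286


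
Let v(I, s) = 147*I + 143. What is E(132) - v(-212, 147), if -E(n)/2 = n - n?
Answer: 31021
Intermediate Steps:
v(I, s) = 143 + 147*I
E(n) = 0 (E(n) = -2*(n - n) = -2*0 = 0)
E(132) - v(-212, 147) = 0 - (143 + 147*(-212)) = 0 - (143 - 31164) = 0 - 1*(-31021) = 0 + 31021 = 31021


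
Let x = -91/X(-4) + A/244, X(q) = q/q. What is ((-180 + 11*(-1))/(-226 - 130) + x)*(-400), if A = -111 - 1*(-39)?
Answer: 197091300/5429 ≈ 36303.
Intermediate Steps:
A = -72 (A = -111 + 39 = -72)
X(q) = 1
x = -5569/61 (x = -91/1 - 72/244 = -91*1 - 72*1/244 = -91 - 18/61 = -5569/61 ≈ -91.295)
((-180 + 11*(-1))/(-226 - 130) + x)*(-400) = ((-180 + 11*(-1))/(-226 - 130) - 5569/61)*(-400) = ((-180 - 11)/(-356) - 5569/61)*(-400) = (-191*(-1/356) - 5569/61)*(-400) = (191/356 - 5569/61)*(-400) = -1970913/21716*(-400) = 197091300/5429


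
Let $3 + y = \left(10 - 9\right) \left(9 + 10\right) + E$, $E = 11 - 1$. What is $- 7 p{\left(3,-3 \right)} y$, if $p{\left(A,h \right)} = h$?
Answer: $546$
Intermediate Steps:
$E = 10$ ($E = 11 - 1 = 10$)
$y = 26$ ($y = -3 + \left(\left(10 - 9\right) \left(9 + 10\right) + 10\right) = -3 + \left(1 \cdot 19 + 10\right) = -3 + \left(19 + 10\right) = -3 + 29 = 26$)
$- 7 p{\left(3,-3 \right)} y = \left(-7\right) \left(-3\right) 26 = 21 \cdot 26 = 546$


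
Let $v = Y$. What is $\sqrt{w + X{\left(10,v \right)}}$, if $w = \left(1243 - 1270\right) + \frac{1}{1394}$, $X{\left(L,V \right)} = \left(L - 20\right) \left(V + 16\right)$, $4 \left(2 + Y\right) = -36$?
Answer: $\frac{i \sqrt{149627778}}{1394} \approx 8.7749 i$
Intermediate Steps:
$Y = -11$ ($Y = -2 + \frac{1}{4} \left(-36\right) = -2 - 9 = -11$)
$v = -11$
$X{\left(L,V \right)} = \left(-20 + L\right) \left(16 + V\right)$
$w = - \frac{37637}{1394}$ ($w = -27 + \frac{1}{1394} = - \frac{37637}{1394} \approx -26.999$)
$\sqrt{w + X{\left(10,v \right)}} = \sqrt{- \frac{37637}{1394} + \left(-320 - -220 + 16 \cdot 10 + 10 \left(-11\right)\right)} = \sqrt{- \frac{37637}{1394} + \left(-320 + 220 + 160 - 110\right)} = \sqrt{- \frac{37637}{1394} - 50} = \sqrt{- \frac{107337}{1394}} = \frac{i \sqrt{149627778}}{1394}$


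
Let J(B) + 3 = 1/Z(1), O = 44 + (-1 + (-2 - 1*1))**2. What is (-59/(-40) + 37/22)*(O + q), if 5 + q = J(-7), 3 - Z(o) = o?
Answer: 29169/176 ≈ 165.73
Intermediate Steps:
Z(o) = 3 - o
O = 60 (O = 44 + (-1 + (-2 - 1))**2 = 44 + (-1 - 3)**2 = 44 + (-4)**2 = 44 + 16 = 60)
J(B) = -5/2 (J(B) = -3 + 1/(3 - 1*1) = -3 + 1/(3 - 1) = -3 + 1/2 = -5/2)
q = -15/2 (q = -5 - 5/2 = -15/2 ≈ -7.5000)
(-59/(-40) + 37/22)*(O + q) = (-59/(-40) + 37/22)*(60 - 15/2) = (-59*(-1/40) + 37*(1/22))*(105/2) = (59/40 + 37/22)*(105/2) = (1389/440)*(105/2) = 29169/176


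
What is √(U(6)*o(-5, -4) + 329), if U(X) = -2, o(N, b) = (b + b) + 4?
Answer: √337 ≈ 18.358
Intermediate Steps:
o(N, b) = 4 + 2*b (o(N, b) = 2*b + 4 = 4 + 2*b)
√(U(6)*o(-5, -4) + 329) = √(-2*(4 + 2*(-4)) + 329) = √(-2*(4 - 8) + 329) = √(-2*(-4) + 329) = √(8 + 329) = √337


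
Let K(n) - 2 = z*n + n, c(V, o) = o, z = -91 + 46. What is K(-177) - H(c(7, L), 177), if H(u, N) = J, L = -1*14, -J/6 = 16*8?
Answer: 8558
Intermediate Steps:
J = -768 (J = -96*8 = -6*128 = -768)
L = -14
z = -45
H(u, N) = -768
K(n) = 2 - 44*n (K(n) = 2 + (-45*n + n) = 2 - 44*n)
K(-177) - H(c(7, L), 177) = (2 - 44*(-177)) - 1*(-768) = (2 + 7788) + 768 = 7790 + 768 = 8558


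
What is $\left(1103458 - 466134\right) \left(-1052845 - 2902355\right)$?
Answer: $-2520743884800$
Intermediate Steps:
$\left(1103458 - 466134\right) \left(-1052845 - 2902355\right) = 637324 \left(-3955200\right) = -2520743884800$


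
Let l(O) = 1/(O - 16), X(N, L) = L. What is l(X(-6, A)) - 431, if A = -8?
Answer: -10345/24 ≈ -431.04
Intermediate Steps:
l(O) = 1/(-16 + O)
l(X(-6, A)) - 431 = 1/(-16 - 8) - 431 = 1/(-24) - 431 = -1/24 - 431 = -10345/24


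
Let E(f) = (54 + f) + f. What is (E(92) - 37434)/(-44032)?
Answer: 9299/11008 ≈ 0.84475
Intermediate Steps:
E(f) = 54 + 2*f
(E(92) - 37434)/(-44032) = ((54 + 2*92) - 37434)/(-44032) = ((54 + 184) - 37434)*(-1/44032) = (238 - 37434)*(-1/44032) = -37196*(-1/44032) = 9299/11008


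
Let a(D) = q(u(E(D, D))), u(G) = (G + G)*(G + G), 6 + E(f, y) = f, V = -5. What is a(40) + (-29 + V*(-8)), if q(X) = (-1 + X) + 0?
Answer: 4634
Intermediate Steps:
E(f, y) = -6 + f
u(G) = 4*G**2 (u(G) = (2*G)*(2*G) = 4*G**2)
q(X) = -1 + X
a(D) = -1 + 4*(-6 + D)**2
a(40) + (-29 + V*(-8)) = (-1 + 4*(-6 + 40)**2) + (-29 - 5*(-8)) = (-1 + 4*34**2) + (-29 + 40) = (-1 + 4*1156) + 11 = (-1 + 4624) + 11 = 4623 + 11 = 4634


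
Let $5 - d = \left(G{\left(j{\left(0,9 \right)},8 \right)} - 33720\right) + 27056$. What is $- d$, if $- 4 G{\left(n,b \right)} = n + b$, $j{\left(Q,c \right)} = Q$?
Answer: $-6671$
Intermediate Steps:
$G{\left(n,b \right)} = - \frac{b}{4} - \frac{n}{4}$ ($G{\left(n,b \right)} = - \frac{n + b}{4} = - \frac{b + n}{4} = - \frac{b}{4} - \frac{n}{4}$)
$d = 6671$ ($d = 5 - \left(\left(\left(\left(- \frac{1}{4}\right) 8 - 0\right) - 33720\right) + 27056\right) = 5 - \left(\left(\left(-2 + 0\right) - 33720\right) + 27056\right) = 5 - \left(\left(-2 - 33720\right) + 27056\right) = 5 - \left(-33722 + 27056\right) = 5 - -6666 = 5 + 6666 = 6671$)
$- d = \left(-1\right) 6671 = -6671$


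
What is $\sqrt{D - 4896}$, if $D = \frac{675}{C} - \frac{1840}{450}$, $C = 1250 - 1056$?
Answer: $\frac{i \sqrt{41464978970}}{2910} \approx 69.976 i$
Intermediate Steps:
$C = 194$ ($C = 1250 - 1056 = 194$)
$D = - \frac{5321}{8730}$ ($D = \frac{675}{194} - \frac{1840}{450} = 675 \cdot \frac{1}{194} - \frac{184}{45} = \frac{675}{194} - \frac{184}{45} = - \frac{5321}{8730} \approx -0.60951$)
$\sqrt{D - 4896} = \sqrt{- \frac{5321}{8730} - 4896} = \sqrt{- \frac{42747401}{8730}} = \frac{i \sqrt{41464978970}}{2910}$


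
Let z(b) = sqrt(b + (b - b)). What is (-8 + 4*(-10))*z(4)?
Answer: -96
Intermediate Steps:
z(b) = sqrt(b) (z(b) = sqrt(b + 0) = sqrt(b))
(-8 + 4*(-10))*z(4) = (-8 + 4*(-10))*sqrt(4) = (-8 - 40)*2 = -48*2 = -96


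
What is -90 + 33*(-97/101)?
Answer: -12291/101 ≈ -121.69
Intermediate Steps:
-90 + 33*(-97/101) = -90 - 3201/101 = -12291/101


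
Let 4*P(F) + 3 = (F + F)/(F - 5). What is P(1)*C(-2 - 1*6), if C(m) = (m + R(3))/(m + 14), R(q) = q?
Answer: 35/48 ≈ 0.72917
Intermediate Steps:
P(F) = -3/4 + F/(2*(-5 + F)) (P(F) = -3/4 + ((F + F)/(F - 5))/4 = -3/4 + ((2*F)/(-5 + F))/4 = -3/4 + (2*F/(-5 + F))/4 = -3/4 + F/(2*(-5 + F)))
C(m) = (3 + m)/(14 + m) (C(m) = (m + 3)/(m + 14) = (3 + m)/(14 + m))
P(1)*C(-2 - 1*6) = ((15 - 1*1)/(4*(-5 + 1)))*((3 + (-2 - 1*6))/(14 + (-2 - 1*6))) = ((1/4)*(15 - 1)/(-4))*((3 + (-2 - 6))/(14 + (-2 - 6))) = ((1/4)*(-1/4)*14)*((3 - 8)/(14 - 8)) = -7*(-5)/(8*6) = -7*(-5)/48 = -7/8*(-5/6) = 35/48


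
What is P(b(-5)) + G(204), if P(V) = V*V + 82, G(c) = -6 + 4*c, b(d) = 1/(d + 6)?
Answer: 893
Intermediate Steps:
b(d) = 1/(6 + d)
P(V) = 82 + V² (P(V) = V² + 82 = 82 + V²)
P(b(-5)) + G(204) = (82 + (1/(6 - 5))²) + (-6 + 4*204) = (82 + (1/1)²) + (-6 + 816) = (82 + 1²) + 810 = (82 + 1) + 810 = 83 + 810 = 893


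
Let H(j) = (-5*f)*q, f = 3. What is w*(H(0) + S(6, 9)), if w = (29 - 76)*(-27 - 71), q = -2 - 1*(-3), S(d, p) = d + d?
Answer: -13818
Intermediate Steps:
S(d, p) = 2*d
q = 1 (q = -2 + 3 = 1)
H(j) = -15 (H(j) = -5*3*1 = -15*1 = -15)
w = 4606 (w = -47*(-98) = 4606)
w*(H(0) + S(6, 9)) = 4606*(-15 + 2*6) = 4606*(-15 + 12) = 4606*(-3) = -13818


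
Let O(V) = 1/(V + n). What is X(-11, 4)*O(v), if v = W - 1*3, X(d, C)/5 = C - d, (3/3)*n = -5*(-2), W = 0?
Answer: 75/7 ≈ 10.714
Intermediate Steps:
n = 10 (n = -5*(-2) = 10)
X(d, C) = -5*d + 5*C (X(d, C) = 5*(C - d) = -5*d + 5*C)
v = -3 (v = 0 - 1*3 = 0 - 3 = -3)
O(V) = 1/(10 + V) (O(V) = 1/(V + 10) = 1/(10 + V))
X(-11, 4)*O(v) = (-5*(-11) + 5*4)/(10 - 3) = (55 + 20)/7 = 75*(⅐) = 75/7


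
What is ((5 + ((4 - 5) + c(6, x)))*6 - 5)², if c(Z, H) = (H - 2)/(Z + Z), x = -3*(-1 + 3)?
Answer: 225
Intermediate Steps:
x = -6 (x = -3*2 = -6)
c(Z, H) = (-2 + H)/(2*Z) (c(Z, H) = (-2 + H)/((2*Z)) = (-2 + H)*(1/(2*Z)) = (-2 + H)/(2*Z))
((5 + ((4 - 5) + c(6, x)))*6 - 5)² = ((5 + ((4 - 5) + (½)*(-2 - 6)/6))*6 - 5)² = ((5 + (-1 + (½)*(⅙)*(-8)))*6 - 5)² = ((5 + (-1 - ⅔))*6 - 5)² = ((5 - 5/3)*6 - 5)² = ((10/3)*6 - 5)² = (20 - 5)² = 15² = 225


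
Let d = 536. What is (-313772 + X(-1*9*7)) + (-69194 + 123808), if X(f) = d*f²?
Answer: 1868226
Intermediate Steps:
X(f) = 536*f²
(-313772 + X(-1*9*7)) + (-69194 + 123808) = (-313772 + 536*(-1*9*7)²) + (-69194 + 123808) = (-313772 + 536*(-9*7)²) + 54614 = (-313772 + 536*(-63)²) + 54614 = (-313772 + 536*3969) + 54614 = (-313772 + 2127384) + 54614 = 1813612 + 54614 = 1868226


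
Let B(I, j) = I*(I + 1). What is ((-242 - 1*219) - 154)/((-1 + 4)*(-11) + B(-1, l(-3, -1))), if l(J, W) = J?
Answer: 205/11 ≈ 18.636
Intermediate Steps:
B(I, j) = I*(1 + I)
((-242 - 1*219) - 154)/((-1 + 4)*(-11) + B(-1, l(-3, -1))) = ((-242 - 1*219) - 154)/((-1 + 4)*(-11) - (1 - 1)) = ((-242 - 219) - 154)/(3*(-11) - 1*0) = (-461 - 154)/(-33 + 0) = -615/(-33) = -615*(-1/33) = 205/11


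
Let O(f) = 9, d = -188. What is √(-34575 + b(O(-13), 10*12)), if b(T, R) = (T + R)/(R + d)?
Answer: I*√39970893/34 ≈ 185.95*I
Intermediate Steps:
b(T, R) = (R + T)/(-188 + R) (b(T, R) = (T + R)/(R - 188) = (R + T)/(-188 + R))
√(-34575 + b(O(-13), 10*12)) = √(-34575 + (10*12 + 9)/(-188 + 10*12)) = √(-34575 + (120 + 9)/(-188 + 120)) = √(-34575 + 129/(-68)) = √(-34575 - 1/68*129) = √(-34575 - 129/68) = √(-2351229/68) = I*√39970893/34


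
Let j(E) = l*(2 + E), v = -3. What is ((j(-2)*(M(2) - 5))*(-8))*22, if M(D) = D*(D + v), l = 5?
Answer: 0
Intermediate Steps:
j(E) = 10 + 5*E (j(E) = 5*(2 + E) = 10 + 5*E)
M(D) = D*(-3 + D) (M(D) = D*(D - 3) = D*(-3 + D))
((j(-2)*(M(2) - 5))*(-8))*22 = (((10 + 5*(-2))*(2*(-3 + 2) - 5))*(-8))*22 = (((10 - 10)*(2*(-1) - 5))*(-8))*22 = ((0*(-2 - 5))*(-8))*22 = ((0*(-7))*(-8))*22 = (0*(-8))*22 = 0*22 = 0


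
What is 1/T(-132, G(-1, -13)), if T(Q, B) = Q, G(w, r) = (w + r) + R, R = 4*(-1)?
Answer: -1/132 ≈ -0.0075758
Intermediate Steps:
R = -4
G(w, r) = -4 + r + w (G(w, r) = (w + r) - 4 = (r + w) - 4 = -4 + r + w)
1/T(-132, G(-1, -13)) = 1/(-132) = -1/132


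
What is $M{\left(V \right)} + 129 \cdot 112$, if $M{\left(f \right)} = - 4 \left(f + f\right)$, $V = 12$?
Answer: $14352$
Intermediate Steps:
$M{\left(f \right)} = - 8 f$ ($M{\left(f \right)} = - 4 \cdot 2 f = - 8 f$)
$M{\left(V \right)} + 129 \cdot 112 = \left(-8\right) 12 + 129 \cdot 112 = -96 + 14448 = 14352$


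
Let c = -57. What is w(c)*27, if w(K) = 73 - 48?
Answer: 675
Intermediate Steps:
w(K) = 25
w(c)*27 = 25*27 = 675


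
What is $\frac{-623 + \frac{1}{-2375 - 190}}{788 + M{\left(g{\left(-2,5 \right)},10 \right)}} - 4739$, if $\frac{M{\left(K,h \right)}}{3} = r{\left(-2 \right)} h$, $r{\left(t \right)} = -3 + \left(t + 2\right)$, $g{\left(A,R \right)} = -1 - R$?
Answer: $- \frac{4243080713}{895185} \approx -4739.9$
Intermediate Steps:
$r{\left(t \right)} = -1 + t$ ($r{\left(t \right)} = -3 + \left(2 + t\right) = -1 + t$)
$M{\left(K,h \right)} = - 9 h$ ($M{\left(K,h \right)} = 3 \left(-1 - 2\right) h = 3 \left(- 3 h\right) = - 9 h$)
$\frac{-623 + \frac{1}{-2375 - 190}}{788 + M{\left(g{\left(-2,5 \right)},10 \right)}} - 4739 = \frac{-623 + \frac{1}{-2375 - 190}}{788 - 90} - 4739 = \frac{-623 + \frac{1}{-2565}}{788 - 90} - 4739 = \frac{-623 - \frac{1}{2565}}{698} - 4739 = \left(- \frac{1597996}{2565}\right) \frac{1}{698} - 4739 = - \frac{798998}{895185} - 4739 = - \frac{4243080713}{895185}$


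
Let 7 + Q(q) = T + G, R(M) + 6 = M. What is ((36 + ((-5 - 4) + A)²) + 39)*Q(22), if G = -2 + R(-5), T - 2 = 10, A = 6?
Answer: -672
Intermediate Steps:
R(M) = -6 + M
T = 12 (T = 2 + 10 = 12)
G = -13 (G = -2 + (-6 - 5) = -2 - 11 = -13)
Q(q) = -8 (Q(q) = -7 + (12 - 13) = -7 - 1 = -8)
((36 + ((-5 - 4) + A)²) + 39)*Q(22) = ((36 + ((-5 - 4) + 6)²) + 39)*(-8) = ((36 + (-9 + 6)²) + 39)*(-8) = ((36 + (-3)²) + 39)*(-8) = ((36 + 9) + 39)*(-8) = (45 + 39)*(-8) = 84*(-8) = -672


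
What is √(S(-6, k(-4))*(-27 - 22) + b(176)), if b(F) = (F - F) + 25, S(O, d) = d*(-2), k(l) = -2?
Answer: 3*I*√19 ≈ 13.077*I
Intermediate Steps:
S(O, d) = -2*d
b(F) = 25 (b(F) = 0 + 25 = 25)
√(S(-6, k(-4))*(-27 - 22) + b(176)) = √((-2*(-2))*(-27 - 22) + 25) = √(4*(-49) + 25) = √(-196 + 25) = √(-171) = 3*I*√19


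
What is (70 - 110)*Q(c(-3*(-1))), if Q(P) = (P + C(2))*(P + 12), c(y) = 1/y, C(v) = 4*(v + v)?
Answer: -72520/9 ≈ -8057.8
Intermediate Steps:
C(v) = 8*v (C(v) = 4*(2*v) = 8*v)
c(y) = 1/y
Q(P) = (12 + P)*(16 + P) (Q(P) = (P + 8*2)*(P + 12) = (P + 16)*(12 + P) = (16 + P)*(12 + P) = (12 + P)*(16 + P))
(70 - 110)*Q(c(-3*(-1))) = (70 - 110)*(192 + (1/(-3*(-1)))² + 28/((-3*(-1)))) = -40*(192 + (1/3)² + 28/3) = -40*(192 + (⅓)² + 28*(⅓)) = -40*(192 + ⅑ + 28/3) = -40*1813/9 = -72520/9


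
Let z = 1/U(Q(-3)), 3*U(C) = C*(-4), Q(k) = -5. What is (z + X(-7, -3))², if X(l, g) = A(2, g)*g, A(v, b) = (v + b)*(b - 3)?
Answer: 127449/400 ≈ 318.62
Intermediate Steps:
U(C) = -4*C/3 (U(C) = (C*(-4))/3 = (-4*C)/3 = -4*C/3)
z = 3/20 (z = 1/(-4/3*(-5)) = 1/(20/3) = 3/20 ≈ 0.15000)
A(v, b) = (-3 + b)*(b + v) (A(v, b) = (b + v)*(-3 + b) = (-3 + b)*(b + v))
X(l, g) = g*(-6 + g² - g) (X(l, g) = (g² - 3*g - 3*2 + g*2)*g = (g² - 3*g - 6 + 2*g)*g = (-6 + g² - g)*g = g*(-6 + g² - g))
(z + X(-7, -3))² = (3/20 - 3*(-6 + (-3)² - 1*(-3)))² = (3/20 - 3*(-6 + 9 + 3))² = (3/20 - 3*6)² = (3/20 - 18)² = (-357/20)² = 127449/400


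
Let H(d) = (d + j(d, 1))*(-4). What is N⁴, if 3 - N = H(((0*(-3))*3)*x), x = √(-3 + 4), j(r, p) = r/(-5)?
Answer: 81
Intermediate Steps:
j(r, p) = -r/5 (j(r, p) = r*(-⅕) = -r/5)
x = 1 (x = √1 = 1)
H(d) = -16*d/5 (H(d) = (d - d/5)*(-4) = (4*d/5)*(-4) = -16*d/5)
N = 3 (N = 3 - (-16)*((0*(-3))*3)*1/5 = 3 - (-16)*(0*3)*1/5 = 3 - (-16)*0*1/5 = 3 - (-16)*0/5 = 3 - 1*0 = 3 + 0 = 3)
N⁴ = 3⁴ = 81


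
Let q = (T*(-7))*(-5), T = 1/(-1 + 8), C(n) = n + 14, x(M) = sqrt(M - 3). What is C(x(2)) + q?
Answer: 19 + I ≈ 19.0 + 1.0*I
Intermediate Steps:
x(M) = sqrt(-3 + M)
C(n) = 14 + n
T = 1/7 ≈ 0.14286
q = 5 (q = ((1/7)*(-7))*(-5) = -1*(-5) = 5)
C(x(2)) + q = (14 + sqrt(-3 + 2)) + 5 = (14 + sqrt(-1)) + 5 = (14 + I) + 5 = 19 + I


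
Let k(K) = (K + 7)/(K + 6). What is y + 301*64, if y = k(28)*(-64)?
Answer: 326368/17 ≈ 19198.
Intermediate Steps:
k(K) = (7 + K)/(6 + K)
y = -1120/17 (y = ((7 + 28)/(6 + 28))*(-64) = (35/34)*(-64) = -1120/17 ≈ -65.882)
y + 301*64 = -1120/17 + 301*64 = -1120/17 + 19264 = 326368/17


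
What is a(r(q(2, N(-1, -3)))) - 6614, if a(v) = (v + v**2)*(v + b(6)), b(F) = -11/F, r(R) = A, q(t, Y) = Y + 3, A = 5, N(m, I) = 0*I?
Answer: -6519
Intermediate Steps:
N(m, I) = 0
q(t, Y) = 3 + Y
r(R) = 5
a(v) = (-11/6 + v)*(v + v**2) (a(v) = (v + v**2)*(v - 11/6) = (v + v**2)*(-11/6 + v) = (-11/6 + v)*(v + v**2))
a(r(q(2, N(-1, -3)))) - 6614 = (1/6)*5*(-11 - 5*5 + 6*5**2) - 6614 = (1/6)*5*(-11 - 25 + 6*25) - 6614 = (1/6)*5*(-11 - 25 + 150) - 6614 = (1/6)*5*114 - 6614 = 95 - 6614 = -6519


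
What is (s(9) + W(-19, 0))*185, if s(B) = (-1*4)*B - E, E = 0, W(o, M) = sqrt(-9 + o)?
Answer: -6660 + 370*I*sqrt(7) ≈ -6660.0 + 978.93*I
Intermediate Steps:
s(B) = -4*B (s(B) = (-1*4)*B - 1*0 = -4*B + 0 = -4*B)
(s(9) + W(-19, 0))*185 = (-4*9 + sqrt(-9 - 19))*185 = (-36 + sqrt(-28))*185 = (-36 + 2*I*sqrt(7))*185 = -6660 + 370*I*sqrt(7)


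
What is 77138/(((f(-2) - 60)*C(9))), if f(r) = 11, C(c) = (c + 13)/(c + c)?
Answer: -694242/539 ≈ -1288.0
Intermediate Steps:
C(c) = (13 + c)/(2*c) (C(c) = (13 + c)/((2*c)) = (13 + c)*(1/(2*c)) = (13 + c)/(2*c))
77138/(((f(-2) - 60)*C(9))) = 77138/(((11 - 60)*((1/2)*(13 + 9)/9))) = 77138/((-49*22/(2*9))) = 77138/((-49*11/9)) = 77138/(-539/9) = 77138*(-9/539) = -694242/539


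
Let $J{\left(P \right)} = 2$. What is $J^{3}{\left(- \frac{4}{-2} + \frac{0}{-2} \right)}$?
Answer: $8$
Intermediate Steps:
$J^{3}{\left(- \frac{4}{-2} + \frac{0}{-2} \right)} = 2^{3} = 8$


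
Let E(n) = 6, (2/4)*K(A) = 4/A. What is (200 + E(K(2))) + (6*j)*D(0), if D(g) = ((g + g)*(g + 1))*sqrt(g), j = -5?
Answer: 206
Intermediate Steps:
D(g) = 2*g**(3/2)*(1 + g) (D(g) = ((2*g)*(1 + g))*sqrt(g) = (2*g*(1 + g))*sqrt(g) = 2*g**(3/2)*(1 + g))
K(A) = 8/A (K(A) = 2*(4/A) = 8/A)
(200 + E(K(2))) + (6*j)*D(0) = (200 + 6) + (6*(-5))*(2*0**(3/2)*(1 + 0)) = 206 - 60*0 = 206 - 30*0 = 206 + 0 = 206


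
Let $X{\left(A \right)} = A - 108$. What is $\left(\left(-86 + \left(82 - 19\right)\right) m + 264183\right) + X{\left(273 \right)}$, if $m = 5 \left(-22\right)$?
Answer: $266878$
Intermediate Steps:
$X{\left(A \right)} = -108 + A$ ($X{\left(A \right)} = A - 108 = -108 + A$)
$m = -110$
$\left(\left(-86 + \left(82 - 19\right)\right) m + 264183\right) + X{\left(273 \right)} = \left(\left(-86 + \left(82 - 19\right)\right) \left(-110\right) + 264183\right) + \left(-108 + 273\right) = \left(\left(-86 + \left(82 + \left(-30 + 11\right)\right)\right) \left(-110\right) + 264183\right) + 165 = \left(\left(-86 + \left(82 - 19\right)\right) \left(-110\right) + 264183\right) + 165 = \left(\left(-86 + 63\right) \left(-110\right) + 264183\right) + 165 = \left(\left(-23\right) \left(-110\right) + 264183\right) + 165 = \left(2530 + 264183\right) + 165 = 266713 + 165 = 266878$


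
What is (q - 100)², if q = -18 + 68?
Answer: 2500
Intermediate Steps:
q = 50
(q - 100)² = (50 - 100)² = (-50)² = 2500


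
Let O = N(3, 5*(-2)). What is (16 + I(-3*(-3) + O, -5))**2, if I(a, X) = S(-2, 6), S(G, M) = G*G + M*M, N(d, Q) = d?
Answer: 3136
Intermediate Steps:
O = 3
S(G, M) = G**2 + M**2
I(a, X) = 40 (I(a, X) = (-2)**2 + 6**2 = 4 + 36 = 40)
(16 + I(-3*(-3) + O, -5))**2 = (16 + 40)**2 = 56**2 = 3136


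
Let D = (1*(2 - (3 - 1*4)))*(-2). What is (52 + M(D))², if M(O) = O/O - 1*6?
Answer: 2209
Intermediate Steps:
D = -6 (D = (1*(2 - (3 - 4)))*(-2) = (1*(2 - 1*(-1)))*(-2) = (1*(2 + 1))*(-2) = (1*3)*(-2) = 3*(-2) = -6)
M(O) = -5 (M(O) = 1 - 6 = -5)
(52 + M(D))² = (52 - 5)² = 47² = 2209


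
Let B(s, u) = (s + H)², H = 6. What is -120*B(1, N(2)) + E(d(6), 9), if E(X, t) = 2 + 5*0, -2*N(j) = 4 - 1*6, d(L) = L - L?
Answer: -5878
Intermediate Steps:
d(L) = 0
N(j) = 1 (N(j) = -(4 - 1*6)/2 = -(4 - 6)/2 = -½*(-2) = 1)
B(s, u) = (6 + s)² (B(s, u) = (s + 6)² = (6 + s)²)
E(X, t) = 2 (E(X, t) = 2 + 0 = 2)
-120*B(1, N(2)) + E(d(6), 9) = -120*(6 + 1)² + 2 = -120*7² + 2 = -120*49 + 2 = -5880 + 2 = -5878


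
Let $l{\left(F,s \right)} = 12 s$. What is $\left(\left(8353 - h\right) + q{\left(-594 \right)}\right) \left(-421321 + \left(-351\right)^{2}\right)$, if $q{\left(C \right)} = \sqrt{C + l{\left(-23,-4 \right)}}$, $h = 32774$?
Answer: $7280388520 - 298120 i \sqrt{642} \approx 7.2804 \cdot 10^{9} - 7.5537 \cdot 10^{6} i$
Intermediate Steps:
$q{\left(C \right)} = \sqrt{-48 + C}$ ($q{\left(C \right)} = \sqrt{C + 12 \left(-4\right)} = \sqrt{C - 48} = \sqrt{-48 + C}$)
$\left(\left(8353 - h\right) + q{\left(-594 \right)}\right) \left(-421321 + \left(-351\right)^{2}\right) = \left(\left(8353 - 32774\right) + \sqrt{-48 - 594}\right) \left(-421321 + \left(-351\right)^{2}\right) = \left(\left(8353 - 32774\right) + \sqrt{-642}\right) \left(-421321 + 123201\right) = \left(-24421 + i \sqrt{642}\right) \left(-298120\right) = 7280388520 - 298120 i \sqrt{642}$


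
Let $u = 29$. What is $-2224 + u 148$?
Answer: $2068$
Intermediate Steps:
$-2224 + u 148 = -2224 + 29 \cdot 148 = -2224 + 4292 = 2068$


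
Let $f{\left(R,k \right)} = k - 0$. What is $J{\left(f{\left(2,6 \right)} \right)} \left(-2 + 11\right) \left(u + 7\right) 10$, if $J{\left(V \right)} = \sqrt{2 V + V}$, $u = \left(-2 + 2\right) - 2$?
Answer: $1350 \sqrt{2} \approx 1909.2$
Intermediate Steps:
$f{\left(R,k \right)} = k$ ($f{\left(R,k \right)} = k + 0 = k$)
$u = -2$ ($u = 0 - 2 = -2$)
$J{\left(V \right)} = \sqrt{3} \sqrt{V}$ ($J{\left(V \right)} = \sqrt{3 V} = \sqrt{3} \sqrt{V}$)
$J{\left(f{\left(2,6 \right)} \right)} \left(-2 + 11\right) \left(u + 7\right) 10 = \sqrt{3} \sqrt{6} \left(-2 + 11\right) \left(-2 + 7\right) 10 = 3 \sqrt{2} \cdot 9 \cdot 5 \cdot 10 = 3 \sqrt{2} \cdot 45 \cdot 10 = 135 \sqrt{2} \cdot 10 = 1350 \sqrt{2}$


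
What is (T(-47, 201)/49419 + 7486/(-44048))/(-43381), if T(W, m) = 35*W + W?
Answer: 24693325/5246228483704 ≈ 4.7069e-6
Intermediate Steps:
T(W, m) = 36*W
(T(-47, 201)/49419 + 7486/(-44048))/(-43381) = ((36*(-47))/49419 + 7486/(-44048))/(-43381) = (-1692*1/49419 + 7486*(-1/44048))*(-1/43381) = (-188/5491 - 3743/22024)*(-1/43381) = -24693325/120933784*(-1/43381) = 24693325/5246228483704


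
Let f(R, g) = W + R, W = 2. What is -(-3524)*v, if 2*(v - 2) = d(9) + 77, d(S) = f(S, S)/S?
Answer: 1303880/9 ≈ 1.4488e+5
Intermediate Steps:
f(R, g) = 2 + R
d(S) = (2 + S)/S
v = 370/9 (v = 2 + ((2 + 9)/9 + 77)/2 = 2 + ((⅑)*11 + 77)/2 = 2 + (11/9 + 77)/2 = 2 + (½)*(704/9) = 2 + 352/9 = 370/9 ≈ 41.111)
-(-3524)*v = -(-3524)*370/9 = -881*(-1480/9) = 1303880/9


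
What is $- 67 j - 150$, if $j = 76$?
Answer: $-5242$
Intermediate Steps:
$- 67 j - 150 = \left(-67\right) 76 - 150 = -5092 - 150 = -5242$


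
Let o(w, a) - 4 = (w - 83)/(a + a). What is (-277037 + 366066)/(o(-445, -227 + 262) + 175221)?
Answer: 3116015/6132611 ≈ 0.50811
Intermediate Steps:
o(w, a) = 4 + (-83 + w)/(2*a) (o(w, a) = 4 + (w - 83)/(a + a) = 4 + (-83 + w)/((2*a)) = 4 + (-83 + w)*(1/(2*a)) = 4 + (-83 + w)/(2*a))
(-277037 + 366066)/(o(-445, -227 + 262) + 175221) = (-277037 + 366066)/((-83 - 445 + 8*(-227 + 262))/(2*(-227 + 262)) + 175221) = 89029/((½)*(-83 - 445 + 8*35)/35 + 175221) = 89029/((½)*(1/35)*(-83 - 445 + 280) + 175221) = 89029/((½)*(1/35)*(-248) + 175221) = 89029/(-124/35 + 175221) = 89029/(6132611/35) = 89029*(35/6132611) = 3116015/6132611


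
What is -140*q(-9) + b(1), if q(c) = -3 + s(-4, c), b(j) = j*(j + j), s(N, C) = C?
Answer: 1682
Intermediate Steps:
b(j) = 2*j² (b(j) = j*(2*j) = 2*j²)
q(c) = -3 + c
-140*q(-9) + b(1) = -140*(-3 - 9) + 2*1² = -140*(-12) + 2*1 = 1680 + 2 = 1682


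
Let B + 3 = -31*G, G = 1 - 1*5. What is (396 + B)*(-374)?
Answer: -193358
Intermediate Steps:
G = -4 (G = 1 - 5 = -4)
B = 121 (B = -3 - 31*(-4) = -3 + 124 = 121)
(396 + B)*(-374) = (396 + 121)*(-374) = 517*(-374) = -193358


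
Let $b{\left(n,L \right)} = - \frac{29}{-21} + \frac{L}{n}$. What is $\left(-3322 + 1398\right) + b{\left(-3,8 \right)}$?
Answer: $- \frac{13477}{7} \approx -1925.3$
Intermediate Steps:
$b{\left(n,L \right)} = \frac{29}{21} + \frac{L}{n}$ ($b{\left(n,L \right)} = \left(-29\right) \left(- \frac{1}{21}\right) + \frac{L}{n} = \frac{29}{21} + \frac{L}{n}$)
$\left(-3322 + 1398\right) + b{\left(-3,8 \right)} = \left(-3322 + 1398\right) + \left(\frac{29}{21} + \frac{8}{-3}\right) = -1924 + \left(\frac{29}{21} + 8 \left(- \frac{1}{3}\right)\right) = -1924 + \left(\frac{29}{21} - \frac{8}{3}\right) = -1924 - \frac{9}{7} = - \frac{13477}{7}$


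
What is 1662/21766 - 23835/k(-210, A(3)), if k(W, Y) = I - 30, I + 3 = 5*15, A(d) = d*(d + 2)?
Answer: -12350543/21766 ≈ -567.42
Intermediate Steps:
A(d) = d*(2 + d)
I = 72 (I = -3 + 5*15 = -3 + 75 = 72)
k(W, Y) = 42 (k(W, Y) = 72 - 30 = 42)
1662/21766 - 23835/k(-210, A(3)) = 1662/21766 - 23835/42 = 1662*(1/21766) - 23835*1/42 = 831/10883 - 1135/2 = -12350543/21766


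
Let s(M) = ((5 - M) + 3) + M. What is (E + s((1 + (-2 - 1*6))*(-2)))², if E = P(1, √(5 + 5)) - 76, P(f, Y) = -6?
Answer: 5476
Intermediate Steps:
s(M) = 8 (s(M) = (8 - M) + M = 8)
E = -82 (E = -6 - 76 = -82)
(E + s((1 + (-2 - 1*6))*(-2)))² = (-82 + 8)² = (-74)² = 5476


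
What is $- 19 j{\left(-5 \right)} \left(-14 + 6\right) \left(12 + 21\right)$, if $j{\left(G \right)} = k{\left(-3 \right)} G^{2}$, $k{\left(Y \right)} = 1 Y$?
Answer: $-376200$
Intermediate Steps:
$k{\left(Y \right)} = Y$
$j{\left(G \right)} = - 3 G^{2}$
$- 19 j{\left(-5 \right)} \left(-14 + 6\right) \left(12 + 21\right) = - 19 \left(- 3 \left(-5\right)^{2}\right) \left(-14 + 6\right) \left(12 + 21\right) = - 19 \left(\left(-3\right) 25\right) \left(\left(-8\right) 33\right) = \left(-19\right) \left(-75\right) \left(-264\right) = 1425 \left(-264\right) = -376200$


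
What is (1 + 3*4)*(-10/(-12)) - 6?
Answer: 29/6 ≈ 4.8333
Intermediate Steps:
(1 + 3*4)*(-10/(-12)) - 6 = (1 + 12)*(-10*(-1/12)) - 6 = 13*(⅚) - 6 = 65/6 - 6 = 29/6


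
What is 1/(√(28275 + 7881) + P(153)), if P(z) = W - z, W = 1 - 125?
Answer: -277/40573 - 2*√9039/40573 ≈ -0.011514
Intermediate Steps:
W = -124
P(z) = -124 - z
1/(√(28275 + 7881) + P(153)) = 1/(√(28275 + 7881) + (-124 - 1*153)) = 1/(√36156 + (-124 - 153)) = 1/(2*√9039 - 277) = 1/(-277 + 2*√9039)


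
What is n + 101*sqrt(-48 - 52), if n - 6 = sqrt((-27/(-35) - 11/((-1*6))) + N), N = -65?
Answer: 6 + 1010*I + I*sqrt(2751630)/210 ≈ 6.0 + 1017.9*I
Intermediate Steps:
n = 6 + I*sqrt(2751630)/210 (n = 6 + sqrt((-27/(-35) - 11/((-1*6))) - 65) = 6 + sqrt((-27*(-1/35) - 11/(-6)) - 65) = 6 + sqrt((27/35 - 11*(-1/6)) - 65) = 6 + sqrt((27/35 + 11/6) - 65) = 6 + sqrt(547/210 - 65) = 6 + sqrt(-13103/210) = 6 + I*sqrt(2751630)/210 ≈ 6.0 + 7.8991*I)
n + 101*sqrt(-48 - 52) = (6 + I*sqrt(2751630)/210) + 101*sqrt(-48 - 52) = (6 + I*sqrt(2751630)/210) + 101*sqrt(-100) = (6 + I*sqrt(2751630)/210) + 101*(10*I) = (6 + I*sqrt(2751630)/210) + 1010*I = 6 + 1010*I + I*sqrt(2751630)/210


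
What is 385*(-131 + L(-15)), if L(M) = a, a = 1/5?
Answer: -50358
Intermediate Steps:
a = ⅕ ≈ 0.20000
L(M) = ⅕
385*(-131 + L(-15)) = 385*(-131 + ⅕) = 385*(-654/5) = -50358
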